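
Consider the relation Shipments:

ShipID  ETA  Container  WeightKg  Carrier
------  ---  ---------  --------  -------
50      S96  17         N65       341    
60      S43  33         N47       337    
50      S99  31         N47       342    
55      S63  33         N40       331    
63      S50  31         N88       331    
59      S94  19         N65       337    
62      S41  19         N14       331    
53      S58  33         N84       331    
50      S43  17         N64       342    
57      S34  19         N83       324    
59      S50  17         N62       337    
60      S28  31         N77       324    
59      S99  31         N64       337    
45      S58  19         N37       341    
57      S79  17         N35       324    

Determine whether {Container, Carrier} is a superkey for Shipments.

Two distinct rows share (Container=33, Carrier=331), so {Container, Carrier} does not determine every attribute — not a superkey.

No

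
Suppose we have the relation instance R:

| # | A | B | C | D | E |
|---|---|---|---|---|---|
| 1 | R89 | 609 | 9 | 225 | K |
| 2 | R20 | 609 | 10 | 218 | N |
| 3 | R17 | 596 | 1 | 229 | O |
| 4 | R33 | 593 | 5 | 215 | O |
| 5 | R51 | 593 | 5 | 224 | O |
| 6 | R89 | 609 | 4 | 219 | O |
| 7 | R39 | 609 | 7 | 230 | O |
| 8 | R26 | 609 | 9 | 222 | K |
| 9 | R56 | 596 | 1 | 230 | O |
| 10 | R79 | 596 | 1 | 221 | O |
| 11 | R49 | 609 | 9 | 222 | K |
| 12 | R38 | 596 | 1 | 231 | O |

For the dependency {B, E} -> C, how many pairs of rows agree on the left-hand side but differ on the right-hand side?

1

(B=609, E=K): all 3 rows agree on C — 0 pairs.
(B=596, E=O): all 4 rows agree on C — 0 pairs.
(B=593, E=O): all 2 rows agree on C — 0 pairs.
(B=609, E=O): violating pairs (6,7) — 1 pair.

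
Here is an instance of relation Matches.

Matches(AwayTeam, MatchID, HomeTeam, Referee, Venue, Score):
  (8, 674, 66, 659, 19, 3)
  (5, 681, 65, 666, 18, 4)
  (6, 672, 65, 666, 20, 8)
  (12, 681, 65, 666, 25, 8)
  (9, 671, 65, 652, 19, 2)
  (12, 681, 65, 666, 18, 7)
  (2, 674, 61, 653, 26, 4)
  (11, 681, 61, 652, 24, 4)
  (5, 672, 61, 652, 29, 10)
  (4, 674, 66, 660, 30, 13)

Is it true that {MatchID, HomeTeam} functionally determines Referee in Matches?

No

(MatchID=674, HomeTeam=66): 2 rows → Referee takes values {659, 660} — violation
(MatchID=681, HomeTeam=65): 3 rows → Referee = 666, 666, 666 ✓
(MatchID=672, HomeTeam=65): 1 row → Referee = 666 ✓
(MatchID=671, HomeTeam=65): 1 row → Referee = 652 ✓
(MatchID=674, HomeTeam=61): 1 row → Referee = 653 ✓
(MatchID=681, HomeTeam=61): 1 row → Referee = 652 ✓
(MatchID=672, HomeTeam=61): 1 row → Referee = 652 ✓
Two rows agree on {MatchID, HomeTeam} but differ on Referee, so {MatchID, HomeTeam} -> Referee does not hold.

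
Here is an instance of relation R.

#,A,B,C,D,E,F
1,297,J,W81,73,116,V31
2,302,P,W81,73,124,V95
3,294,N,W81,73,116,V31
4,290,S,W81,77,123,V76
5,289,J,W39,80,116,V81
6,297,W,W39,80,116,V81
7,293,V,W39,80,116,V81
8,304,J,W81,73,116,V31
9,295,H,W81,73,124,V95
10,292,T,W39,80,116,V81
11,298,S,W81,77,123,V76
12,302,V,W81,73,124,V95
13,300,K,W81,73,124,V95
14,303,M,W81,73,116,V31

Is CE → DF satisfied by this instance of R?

Yes

(C=W81, E=116): rows 1, 3, 8, 14 → {D,F} = (73, V31), (73, V31), (73, V31), (73, V31) ✓
(C=W81, E=124): rows 2, 9, 12, 13 → {D,F} = (73, V95), (73, V95), (73, V95), (73, V95) ✓
(C=W81, E=123): rows 4, 11 → {D,F} = (77, V76), (77, V76) ✓
(C=W39, E=116): rows 5, 6, 7, 10 → {D,F} = (80, V81), (80, V81), (80, V81), (80, V81) ✓
Every CE value is associated with a single DF value, so CE → DF holds.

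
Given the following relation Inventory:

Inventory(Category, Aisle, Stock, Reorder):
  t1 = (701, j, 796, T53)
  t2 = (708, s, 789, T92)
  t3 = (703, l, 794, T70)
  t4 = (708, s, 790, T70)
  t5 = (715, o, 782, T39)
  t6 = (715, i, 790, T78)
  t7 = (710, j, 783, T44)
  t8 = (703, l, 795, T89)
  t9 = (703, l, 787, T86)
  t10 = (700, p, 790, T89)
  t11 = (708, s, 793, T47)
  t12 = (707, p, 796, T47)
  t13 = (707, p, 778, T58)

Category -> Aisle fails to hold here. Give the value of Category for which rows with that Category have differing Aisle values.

Category=701: row 1 → Aisle = j ✓
Category=708: rows 2, 4, 11 → Aisle = s, s, s ✓
Category=703: rows 3, 8, 9 → Aisle = l, l, l ✓
Category=715: rows 5, 6 → Aisle takes values {o, i} — violation
Category=710: row 7 → Aisle = j ✓
Category=700: row 10 → Aisle = p ✓
Category=707: rows 12, 13 → Aisle = p, p ✓
The only Category value with inconsistent Aisle is Category=715.

715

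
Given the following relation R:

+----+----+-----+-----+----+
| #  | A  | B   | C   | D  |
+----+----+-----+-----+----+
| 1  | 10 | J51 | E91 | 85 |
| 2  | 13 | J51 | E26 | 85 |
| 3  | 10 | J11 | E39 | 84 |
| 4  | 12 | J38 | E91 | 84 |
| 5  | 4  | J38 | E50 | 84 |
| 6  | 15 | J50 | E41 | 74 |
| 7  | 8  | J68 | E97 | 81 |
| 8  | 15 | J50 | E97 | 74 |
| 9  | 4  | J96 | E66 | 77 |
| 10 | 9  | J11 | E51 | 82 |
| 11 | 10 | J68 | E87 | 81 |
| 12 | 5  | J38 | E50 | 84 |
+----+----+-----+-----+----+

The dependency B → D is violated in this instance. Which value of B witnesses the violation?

B=J51: rows 1, 2 → D = 85, 85 ✓
B=J11: rows 3, 10 → D takes values {84, 82} — violation
B=J38: rows 4, 5, 12 → D = 84, 84, 84 ✓
B=J50: rows 6, 8 → D = 74, 74 ✓
B=J68: rows 7, 11 → D = 81, 81 ✓
B=J96: row 9 → D = 77 ✓
The only B value with inconsistent D is B=J11.

J11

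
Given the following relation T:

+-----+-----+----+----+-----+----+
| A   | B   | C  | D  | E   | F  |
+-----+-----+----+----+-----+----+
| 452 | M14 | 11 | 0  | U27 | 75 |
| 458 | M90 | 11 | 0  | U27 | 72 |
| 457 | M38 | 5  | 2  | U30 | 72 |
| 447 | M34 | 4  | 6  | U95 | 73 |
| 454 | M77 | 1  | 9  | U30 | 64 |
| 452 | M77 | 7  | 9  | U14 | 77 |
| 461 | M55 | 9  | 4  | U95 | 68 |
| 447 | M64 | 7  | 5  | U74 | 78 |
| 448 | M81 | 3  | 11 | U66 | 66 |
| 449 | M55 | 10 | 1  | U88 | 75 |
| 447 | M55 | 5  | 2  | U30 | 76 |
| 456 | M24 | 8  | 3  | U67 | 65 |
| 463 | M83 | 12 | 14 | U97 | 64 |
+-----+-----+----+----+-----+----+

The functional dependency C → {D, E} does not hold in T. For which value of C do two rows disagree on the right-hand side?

C=11: 2 rows → {D,E} = (0, U27), (0, U27) ✓
C=5: 2 rows → {D,E} = (2, U30), (2, U30) ✓
C=4: 1 row → {D,E} = (6, U95) ✓
C=1: 1 row → {D,E} = (9, U30) ✓
C=7: 2 rows → {D,E} takes values {(9, U14), (5, U74)} — violation
C=9: 1 row → {D,E} = (4, U95) ✓
C=3: 1 row → {D,E} = (11, U66) ✓
C=10: 1 row → {D,E} = (1, U88) ✓
C=8: 1 row → {D,E} = (3, U67) ✓
C=12: 1 row → {D,E} = (14, U97) ✓
The only C value with inconsistent RHS is C=7.

7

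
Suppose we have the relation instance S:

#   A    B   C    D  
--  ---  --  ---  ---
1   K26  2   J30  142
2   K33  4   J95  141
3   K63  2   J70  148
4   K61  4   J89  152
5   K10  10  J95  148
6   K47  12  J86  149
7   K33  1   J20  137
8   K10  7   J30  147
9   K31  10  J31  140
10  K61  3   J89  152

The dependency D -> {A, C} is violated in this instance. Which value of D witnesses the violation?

D=142: row 1 → {A,C} = (K26, J30) ✓
D=141: row 2 → {A,C} = (K33, J95) ✓
D=148: rows 3, 5 → {A,C} takes values {(K63, J70), (K10, J95)} — violation
D=152: rows 4, 10 → {A,C} = (K61, J89), (K61, J89) ✓
D=149: row 6 → {A,C} = (K47, J86) ✓
D=137: row 7 → {A,C} = (K33, J20) ✓
D=147: row 8 → {A,C} = (K10, J30) ✓
D=140: row 9 → {A,C} = (K31, J31) ✓
The only D value with inconsistent RHS is D=148.

148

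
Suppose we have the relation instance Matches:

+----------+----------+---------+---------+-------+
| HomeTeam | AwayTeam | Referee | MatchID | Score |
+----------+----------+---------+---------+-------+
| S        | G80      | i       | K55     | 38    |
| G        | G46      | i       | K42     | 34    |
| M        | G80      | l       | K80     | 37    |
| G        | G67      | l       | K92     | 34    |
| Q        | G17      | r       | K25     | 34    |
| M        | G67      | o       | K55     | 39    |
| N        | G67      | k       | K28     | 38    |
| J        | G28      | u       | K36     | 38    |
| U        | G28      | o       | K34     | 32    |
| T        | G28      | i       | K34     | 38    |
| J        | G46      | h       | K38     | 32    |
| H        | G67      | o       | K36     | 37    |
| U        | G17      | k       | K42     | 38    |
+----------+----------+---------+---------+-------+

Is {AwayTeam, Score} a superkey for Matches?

Two distinct rows share (AwayTeam=G28, Score=38), so {AwayTeam, Score} does not determine every attribute — not a superkey.

No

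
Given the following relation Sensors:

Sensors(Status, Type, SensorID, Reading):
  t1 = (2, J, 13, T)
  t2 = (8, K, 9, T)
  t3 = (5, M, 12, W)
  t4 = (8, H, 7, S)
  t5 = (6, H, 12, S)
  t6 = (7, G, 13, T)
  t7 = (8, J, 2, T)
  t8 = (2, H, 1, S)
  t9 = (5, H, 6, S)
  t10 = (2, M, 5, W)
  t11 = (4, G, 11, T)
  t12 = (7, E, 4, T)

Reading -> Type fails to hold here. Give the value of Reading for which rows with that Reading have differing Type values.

T

Reading=T: rows 1, 2, 6, 7, 11, 12 → Type takes values {J, K, G, E} — violation
Reading=W: rows 3, 10 → Type = M, M ✓
Reading=S: rows 4, 5, 8, 9 → Type = H, H, H, H ✓
The only Reading value with inconsistent Type is Reading=T.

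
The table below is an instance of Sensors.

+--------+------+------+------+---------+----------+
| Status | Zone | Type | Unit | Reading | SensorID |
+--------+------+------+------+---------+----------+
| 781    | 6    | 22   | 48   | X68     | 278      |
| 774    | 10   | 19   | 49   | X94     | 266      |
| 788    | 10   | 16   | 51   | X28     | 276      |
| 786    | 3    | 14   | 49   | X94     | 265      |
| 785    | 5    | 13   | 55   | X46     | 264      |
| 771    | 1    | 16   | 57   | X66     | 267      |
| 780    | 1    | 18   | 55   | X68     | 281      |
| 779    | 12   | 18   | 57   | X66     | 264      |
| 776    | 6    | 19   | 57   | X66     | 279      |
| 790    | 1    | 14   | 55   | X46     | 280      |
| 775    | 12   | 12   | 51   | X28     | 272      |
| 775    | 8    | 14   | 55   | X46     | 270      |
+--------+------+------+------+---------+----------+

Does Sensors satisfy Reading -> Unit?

Reading=X68: 2 rows → Unit takes values {48, 55} — violation
Reading=X94: 2 rows → Unit = 49, 49 ✓
Reading=X28: 2 rows → Unit = 51, 51 ✓
Reading=X46: 3 rows → Unit = 55, 55, 55 ✓
Reading=X66: 3 rows → Unit = 57, 57, 57 ✓
Two rows agree on Reading but differ on Unit, so Reading -> Unit does not hold.

No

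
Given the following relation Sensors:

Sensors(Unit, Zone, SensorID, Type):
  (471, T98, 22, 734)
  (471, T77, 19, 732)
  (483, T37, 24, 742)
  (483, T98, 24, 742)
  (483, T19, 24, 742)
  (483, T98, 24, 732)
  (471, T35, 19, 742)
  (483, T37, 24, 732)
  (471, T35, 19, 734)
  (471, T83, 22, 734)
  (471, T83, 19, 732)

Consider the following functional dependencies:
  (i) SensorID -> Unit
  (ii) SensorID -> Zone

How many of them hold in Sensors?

(i) SensorID -> Unit: every LHS value maps to a single RHS value — holds.
(ii) SensorID -> Zone: SensorID=22: 2 rows → Zone takes values {T98, T83} — violation; SensorID=19: 4 rows → Zone takes values {T77, T35, T83} — violation; SensorID=24: 5 rows → Zone takes values {T37, T98, T19} — violation — fails.
1 of the 2 dependencies holds.

1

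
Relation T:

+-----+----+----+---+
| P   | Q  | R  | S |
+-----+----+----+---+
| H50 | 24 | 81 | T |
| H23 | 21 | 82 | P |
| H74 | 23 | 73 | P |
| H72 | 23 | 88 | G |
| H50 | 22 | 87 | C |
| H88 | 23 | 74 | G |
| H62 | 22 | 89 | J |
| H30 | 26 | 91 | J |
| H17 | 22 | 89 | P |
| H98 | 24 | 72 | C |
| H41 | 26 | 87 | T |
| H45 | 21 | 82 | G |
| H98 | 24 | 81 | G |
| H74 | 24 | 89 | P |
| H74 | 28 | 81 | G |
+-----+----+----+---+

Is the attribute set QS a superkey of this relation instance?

No

Two distinct rows share (Q=23, S=G), so QS does not determine every attribute — not a superkey.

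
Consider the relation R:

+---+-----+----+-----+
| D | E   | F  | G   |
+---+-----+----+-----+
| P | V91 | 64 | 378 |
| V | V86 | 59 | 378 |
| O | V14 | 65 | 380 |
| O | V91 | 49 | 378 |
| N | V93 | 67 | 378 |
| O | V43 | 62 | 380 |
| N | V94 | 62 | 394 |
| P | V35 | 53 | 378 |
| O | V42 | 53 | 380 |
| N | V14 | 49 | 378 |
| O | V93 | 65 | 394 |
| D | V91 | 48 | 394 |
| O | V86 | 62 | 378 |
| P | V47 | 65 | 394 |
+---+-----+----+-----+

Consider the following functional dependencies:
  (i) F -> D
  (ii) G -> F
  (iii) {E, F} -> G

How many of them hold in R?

1

(i) F -> D: F=65: 3 rows → D takes values {O, P} — violation; F=49: 2 rows → D takes values {O, N} — violation; F=62: 3 rows → D takes values {O, N} — violation; F=53: 2 rows → D takes values {P, O} — violation — fails.
(ii) G -> F: G=378: 7 rows → F takes values {64, 59, 49, 67, 53, 62} — violation; G=380: 3 rows → F takes values {65, 62, 53} — violation; G=394: 4 rows → F takes values {62, 65, 48} — violation — fails.
(iii) {E, F} -> G: every LHS value maps to a single RHS value — holds.
1 of the 3 dependencies holds.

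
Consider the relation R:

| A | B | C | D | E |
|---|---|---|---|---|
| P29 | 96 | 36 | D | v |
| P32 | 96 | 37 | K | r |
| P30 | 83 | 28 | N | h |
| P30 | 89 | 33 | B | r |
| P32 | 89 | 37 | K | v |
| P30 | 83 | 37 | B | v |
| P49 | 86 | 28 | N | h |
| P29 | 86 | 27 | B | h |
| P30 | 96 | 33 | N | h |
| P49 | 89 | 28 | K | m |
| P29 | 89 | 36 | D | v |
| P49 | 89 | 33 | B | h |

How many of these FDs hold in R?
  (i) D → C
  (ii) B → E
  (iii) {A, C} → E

(i) D → C: D=K: 3 rows → C takes values {37, 28} — violation; D=N: 3 rows → C takes values {28, 33} — violation; D=B: 4 rows → C takes values {33, 37, 27} — violation — fails.
(ii) B → E: B=96: 3 rows → E takes values {v, r, h} — violation; B=83: 2 rows → E takes values {h, v} — violation; B=89: 5 rows → E takes values {r, v, m, h} — violation — fails.
(iii) {A, C} → E: (A=P32, C=37): 2 rows → E takes values {r, v} — violation; (A=P30, C=33): 2 rows → E takes values {r, h} — violation; (A=P49, C=28): 2 rows → E takes values {h, m} — violation — fails.
None of the 3 dependencies hold.

0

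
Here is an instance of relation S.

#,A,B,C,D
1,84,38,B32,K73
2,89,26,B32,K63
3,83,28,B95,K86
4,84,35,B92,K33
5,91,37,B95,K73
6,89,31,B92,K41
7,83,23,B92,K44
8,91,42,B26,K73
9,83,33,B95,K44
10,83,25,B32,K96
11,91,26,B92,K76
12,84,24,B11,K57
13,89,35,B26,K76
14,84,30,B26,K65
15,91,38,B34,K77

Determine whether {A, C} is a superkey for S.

No

Rows 3 and 9 have the same {A, C} value (A=83, C=B95) but are distinct tuples, so {A, C} does not determine every attribute — not a superkey.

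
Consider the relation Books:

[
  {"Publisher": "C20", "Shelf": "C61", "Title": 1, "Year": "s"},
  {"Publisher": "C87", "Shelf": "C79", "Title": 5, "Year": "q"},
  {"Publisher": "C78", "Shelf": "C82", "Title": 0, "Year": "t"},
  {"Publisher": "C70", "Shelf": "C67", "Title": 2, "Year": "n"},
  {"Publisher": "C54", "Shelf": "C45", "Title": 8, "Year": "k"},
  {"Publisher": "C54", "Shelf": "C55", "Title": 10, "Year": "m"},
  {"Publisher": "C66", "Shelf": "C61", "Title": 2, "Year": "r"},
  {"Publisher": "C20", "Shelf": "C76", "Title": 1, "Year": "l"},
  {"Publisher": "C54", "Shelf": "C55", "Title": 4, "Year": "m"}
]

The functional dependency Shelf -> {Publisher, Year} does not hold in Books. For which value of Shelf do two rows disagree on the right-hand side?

C61

Shelf=C61: 2 rows → {Publisher,Year} takes values {(C20, s), (C66, r)} — violation
Shelf=C79: 1 row → {Publisher,Year} = (C87, q) ✓
Shelf=C82: 1 row → {Publisher,Year} = (C78, t) ✓
Shelf=C67: 1 row → {Publisher,Year} = (C70, n) ✓
Shelf=C45: 1 row → {Publisher,Year} = (C54, k) ✓
Shelf=C55: 2 rows → {Publisher,Year} = (C54, m), (C54, m) ✓
Shelf=C76: 1 row → {Publisher,Year} = (C20, l) ✓
The only Shelf value with inconsistent RHS is Shelf=C61.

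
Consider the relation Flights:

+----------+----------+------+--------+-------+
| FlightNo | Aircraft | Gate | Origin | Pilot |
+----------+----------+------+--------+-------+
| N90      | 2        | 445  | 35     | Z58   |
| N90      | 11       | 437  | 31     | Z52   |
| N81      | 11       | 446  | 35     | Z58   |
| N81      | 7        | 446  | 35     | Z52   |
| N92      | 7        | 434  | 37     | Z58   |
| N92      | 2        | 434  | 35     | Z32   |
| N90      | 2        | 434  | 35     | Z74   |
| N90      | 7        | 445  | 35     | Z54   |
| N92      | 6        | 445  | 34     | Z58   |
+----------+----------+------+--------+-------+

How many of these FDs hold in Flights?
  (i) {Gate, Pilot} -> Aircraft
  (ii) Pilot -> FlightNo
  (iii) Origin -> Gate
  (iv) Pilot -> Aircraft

(i) {Gate, Pilot} -> Aircraft: (Gate=445, Pilot=Z58): 2 rows → Aircraft takes values {2, 6} — violation — fails.
(ii) Pilot -> FlightNo: Pilot=Z58: 4 rows → FlightNo takes values {N90, N81, N92} — violation; Pilot=Z52: 2 rows → FlightNo takes values {N90, N81} — violation — fails.
(iii) Origin -> Gate: Origin=35: 6 rows → Gate takes values {445, 446, 434} — violation — fails.
(iv) Pilot -> Aircraft: Pilot=Z58: 4 rows → Aircraft takes values {2, 11, 7, 6} — violation; Pilot=Z52: 2 rows → Aircraft takes values {11, 7} — violation — fails.
None of the 4 dependencies hold.

0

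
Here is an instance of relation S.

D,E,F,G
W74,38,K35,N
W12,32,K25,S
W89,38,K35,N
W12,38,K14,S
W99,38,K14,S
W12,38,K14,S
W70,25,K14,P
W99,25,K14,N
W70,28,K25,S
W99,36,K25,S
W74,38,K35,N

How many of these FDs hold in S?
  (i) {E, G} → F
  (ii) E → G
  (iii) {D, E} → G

(i) {E, G} → F: every LHS value maps to a single RHS value — holds.
(ii) E → G: E=38: 6 rows → G takes values {N, S} — violation; E=25: 2 rows → G takes values {P, N} — violation — fails.
(iii) {D, E} → G: every LHS value maps to a single RHS value — holds.
2 of the 3 dependencies hold.

2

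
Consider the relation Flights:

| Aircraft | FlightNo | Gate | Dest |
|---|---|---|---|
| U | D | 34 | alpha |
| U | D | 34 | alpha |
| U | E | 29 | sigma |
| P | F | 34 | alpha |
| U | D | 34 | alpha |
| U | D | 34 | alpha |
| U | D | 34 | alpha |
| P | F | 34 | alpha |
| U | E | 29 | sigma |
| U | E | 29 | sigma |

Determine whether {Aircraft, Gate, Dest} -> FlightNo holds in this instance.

Yes

(Aircraft=U, Gate=34, Dest=alpha): 5 rows → FlightNo = D, D, D, D, D ✓
(Aircraft=U, Gate=29, Dest=sigma): 3 rows → FlightNo = E, E, E ✓
(Aircraft=P, Gate=34, Dest=alpha): 2 rows → FlightNo = F, F ✓
Every {Aircraft, Gate, Dest} value is associated with a single FlightNo value, so {Aircraft, Gate, Dest} -> FlightNo holds.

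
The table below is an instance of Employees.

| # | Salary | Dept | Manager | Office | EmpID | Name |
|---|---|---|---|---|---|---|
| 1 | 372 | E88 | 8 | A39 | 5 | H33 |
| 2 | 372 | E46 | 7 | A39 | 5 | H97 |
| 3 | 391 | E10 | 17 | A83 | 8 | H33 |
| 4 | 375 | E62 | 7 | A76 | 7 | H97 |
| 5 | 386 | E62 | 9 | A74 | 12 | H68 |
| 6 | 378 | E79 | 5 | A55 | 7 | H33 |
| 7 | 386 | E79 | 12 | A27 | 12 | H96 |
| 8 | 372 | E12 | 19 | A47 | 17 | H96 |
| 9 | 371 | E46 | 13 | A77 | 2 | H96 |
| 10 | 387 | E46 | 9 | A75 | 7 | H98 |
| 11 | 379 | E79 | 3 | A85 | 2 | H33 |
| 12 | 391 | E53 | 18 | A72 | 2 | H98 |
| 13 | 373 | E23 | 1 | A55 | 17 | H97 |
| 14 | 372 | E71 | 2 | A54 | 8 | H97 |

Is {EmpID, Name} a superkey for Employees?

All 14 rows have distinct {EmpID, Name} values, so {EmpID, Name} → (all attributes) holds and {EmpID, Name} is a superkey.

Yes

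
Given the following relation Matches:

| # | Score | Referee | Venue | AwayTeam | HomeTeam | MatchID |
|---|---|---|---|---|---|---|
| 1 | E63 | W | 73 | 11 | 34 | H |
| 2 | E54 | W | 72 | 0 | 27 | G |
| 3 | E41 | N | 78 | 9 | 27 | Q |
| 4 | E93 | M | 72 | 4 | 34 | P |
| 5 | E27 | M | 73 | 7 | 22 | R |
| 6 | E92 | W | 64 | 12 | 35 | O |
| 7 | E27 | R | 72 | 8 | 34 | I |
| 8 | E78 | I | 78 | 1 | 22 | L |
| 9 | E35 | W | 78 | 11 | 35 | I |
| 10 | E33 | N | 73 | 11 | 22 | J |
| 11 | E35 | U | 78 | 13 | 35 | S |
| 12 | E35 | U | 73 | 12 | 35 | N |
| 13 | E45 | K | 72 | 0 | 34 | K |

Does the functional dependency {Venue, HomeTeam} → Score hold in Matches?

No

(Venue=73, HomeTeam=34): row 1 → Score = E63 ✓
(Venue=72, HomeTeam=27): row 2 → Score = E54 ✓
(Venue=78, HomeTeam=27): row 3 → Score = E41 ✓
(Venue=72, HomeTeam=34): rows 4, 7, 13 → Score takes values {E93, E27, E45} — violation
(Venue=73, HomeTeam=22): rows 5, 10 → Score takes values {E27, E33} — violation
(Venue=64, HomeTeam=35): row 6 → Score = E92 ✓
(Venue=78, HomeTeam=22): row 8 → Score = E78 ✓
(Venue=78, HomeTeam=35): rows 9, 11 → Score = E35, E35 ✓
(Venue=73, HomeTeam=35): row 12 → Score = E35 ✓
Two rows agree on {Venue, HomeTeam} but differ on Score, so {Venue, HomeTeam} → Score does not hold.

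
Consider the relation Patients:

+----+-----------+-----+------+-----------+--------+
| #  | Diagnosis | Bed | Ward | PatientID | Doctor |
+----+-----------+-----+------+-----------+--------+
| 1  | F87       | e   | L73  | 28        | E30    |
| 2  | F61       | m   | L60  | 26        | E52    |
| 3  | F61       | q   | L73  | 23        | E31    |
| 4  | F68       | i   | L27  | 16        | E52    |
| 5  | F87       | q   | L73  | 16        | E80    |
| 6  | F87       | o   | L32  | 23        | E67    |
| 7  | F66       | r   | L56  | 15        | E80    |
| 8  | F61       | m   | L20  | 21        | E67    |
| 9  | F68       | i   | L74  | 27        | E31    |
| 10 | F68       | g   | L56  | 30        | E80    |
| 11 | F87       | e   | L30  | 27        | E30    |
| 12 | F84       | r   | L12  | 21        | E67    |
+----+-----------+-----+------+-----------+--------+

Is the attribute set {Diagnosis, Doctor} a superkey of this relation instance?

No

Rows 1 and 11 have the same {Diagnosis, Doctor} value (Diagnosis=F87, Doctor=E30) but are distinct tuples, so {Diagnosis, Doctor} does not determine every attribute — not a superkey.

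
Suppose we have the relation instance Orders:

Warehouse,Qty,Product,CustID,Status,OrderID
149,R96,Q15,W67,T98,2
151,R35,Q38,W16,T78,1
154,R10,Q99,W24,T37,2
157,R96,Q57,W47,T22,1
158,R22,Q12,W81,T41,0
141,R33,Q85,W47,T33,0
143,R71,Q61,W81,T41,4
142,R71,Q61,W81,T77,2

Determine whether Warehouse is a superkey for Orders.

All 8 rows have distinct Warehouse values, so Warehouse → (all attributes) holds and Warehouse is a superkey.

Yes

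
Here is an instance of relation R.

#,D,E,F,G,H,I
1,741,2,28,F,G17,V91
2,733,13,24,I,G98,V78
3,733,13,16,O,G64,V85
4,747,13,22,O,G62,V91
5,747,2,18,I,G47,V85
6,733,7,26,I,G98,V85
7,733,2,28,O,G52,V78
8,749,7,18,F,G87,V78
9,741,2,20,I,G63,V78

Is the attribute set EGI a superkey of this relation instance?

Yes

All 9 rows have distinct EGI values, so EGI → (all attributes) holds and EGI is a superkey.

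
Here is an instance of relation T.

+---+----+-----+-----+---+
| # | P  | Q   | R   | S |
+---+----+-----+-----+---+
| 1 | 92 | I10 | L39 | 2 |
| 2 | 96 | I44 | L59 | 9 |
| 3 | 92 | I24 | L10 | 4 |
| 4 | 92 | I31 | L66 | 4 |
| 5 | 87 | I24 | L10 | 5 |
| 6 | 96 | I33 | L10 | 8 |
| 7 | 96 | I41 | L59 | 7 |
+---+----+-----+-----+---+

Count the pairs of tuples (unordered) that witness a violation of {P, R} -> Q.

1

(P=96, R=L59): violating pairs (2,7) — 1 pair.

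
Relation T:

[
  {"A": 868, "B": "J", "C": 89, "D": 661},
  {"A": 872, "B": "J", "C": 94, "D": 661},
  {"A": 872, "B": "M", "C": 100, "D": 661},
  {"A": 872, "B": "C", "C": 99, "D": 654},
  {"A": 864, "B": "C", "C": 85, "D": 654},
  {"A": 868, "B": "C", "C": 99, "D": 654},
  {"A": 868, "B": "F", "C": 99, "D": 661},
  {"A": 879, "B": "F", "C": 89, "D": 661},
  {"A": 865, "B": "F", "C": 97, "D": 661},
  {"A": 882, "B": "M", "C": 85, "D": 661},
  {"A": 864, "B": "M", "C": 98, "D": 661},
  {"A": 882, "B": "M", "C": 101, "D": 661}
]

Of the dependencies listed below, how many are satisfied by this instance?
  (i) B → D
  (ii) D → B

(i) B → D: every LHS value maps to a single RHS value — holds.
(ii) D → B: D=661: 9 rows → B takes values {J, M, F} — violation — fails.
1 of the 2 dependencies holds.

1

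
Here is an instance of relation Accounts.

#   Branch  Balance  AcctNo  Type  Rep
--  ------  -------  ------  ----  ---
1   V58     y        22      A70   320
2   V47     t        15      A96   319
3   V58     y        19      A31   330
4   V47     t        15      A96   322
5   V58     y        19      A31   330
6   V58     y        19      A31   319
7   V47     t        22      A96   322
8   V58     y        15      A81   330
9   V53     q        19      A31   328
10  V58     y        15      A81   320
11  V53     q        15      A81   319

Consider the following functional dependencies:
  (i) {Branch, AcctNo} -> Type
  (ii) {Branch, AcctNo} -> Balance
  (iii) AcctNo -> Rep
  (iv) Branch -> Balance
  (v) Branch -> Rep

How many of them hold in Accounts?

3

(i) {Branch, AcctNo} -> Type: every LHS value maps to a single RHS value — holds.
(ii) {Branch, AcctNo} -> Balance: every LHS value maps to a single RHS value — holds.
(iii) AcctNo -> Rep: AcctNo=22: rows 1, 7 → Rep takes values {320, 322} — violation; AcctNo=15: rows 2, 4, 8, 10, 11 → Rep takes values {319, 322, 330, 320} — violation; AcctNo=19: rows 3, 5, 6, 9 → Rep takes values {330, 319, 328} — violation — fails.
(iv) Branch -> Balance: every LHS value maps to a single RHS value — holds.
(v) Branch -> Rep: Branch=V58: rows 1, 3, 5, 6, 8, 10 → Rep takes values {320, 330, 319} — violation; Branch=V47: rows 2, 4, 7 → Rep takes values {319, 322} — violation; Branch=V53: rows 9, 11 → Rep takes values {328, 319} — violation — fails.
3 of the 5 dependencies hold.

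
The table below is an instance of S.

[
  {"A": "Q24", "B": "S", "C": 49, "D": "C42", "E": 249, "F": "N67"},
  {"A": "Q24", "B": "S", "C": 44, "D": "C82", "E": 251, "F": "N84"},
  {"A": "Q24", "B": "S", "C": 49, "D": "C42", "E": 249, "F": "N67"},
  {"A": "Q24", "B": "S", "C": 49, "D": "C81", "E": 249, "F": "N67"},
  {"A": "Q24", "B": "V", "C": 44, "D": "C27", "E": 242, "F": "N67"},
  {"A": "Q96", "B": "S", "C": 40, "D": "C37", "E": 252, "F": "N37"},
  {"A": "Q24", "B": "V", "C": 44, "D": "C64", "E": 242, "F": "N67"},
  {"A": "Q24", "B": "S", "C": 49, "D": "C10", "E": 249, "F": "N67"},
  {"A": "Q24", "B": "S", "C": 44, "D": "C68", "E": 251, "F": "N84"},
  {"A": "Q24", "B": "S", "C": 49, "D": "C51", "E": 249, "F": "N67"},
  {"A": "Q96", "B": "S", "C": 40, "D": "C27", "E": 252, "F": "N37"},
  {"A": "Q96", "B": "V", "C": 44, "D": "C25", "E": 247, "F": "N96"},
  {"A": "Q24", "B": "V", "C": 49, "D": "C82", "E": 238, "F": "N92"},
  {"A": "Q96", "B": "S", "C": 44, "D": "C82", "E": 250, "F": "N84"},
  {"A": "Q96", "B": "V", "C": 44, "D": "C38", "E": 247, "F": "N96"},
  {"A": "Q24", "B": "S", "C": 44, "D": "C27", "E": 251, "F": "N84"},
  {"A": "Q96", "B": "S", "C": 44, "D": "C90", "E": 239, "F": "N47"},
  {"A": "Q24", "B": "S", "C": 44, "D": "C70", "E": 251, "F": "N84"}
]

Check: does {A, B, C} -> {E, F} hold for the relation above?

No

(A=Q24, B=S, C=49): 5 rows → {E,F} = (249, N67), (249, N67), (249, N67), (249, N67), (249, N67) ✓
(A=Q24, B=S, C=44): 4 rows → {E,F} = (251, N84), (251, N84), (251, N84), (251, N84) ✓
(A=Q24, B=V, C=44): 2 rows → {E,F} = (242, N67), (242, N67) ✓
(A=Q96, B=S, C=40): 2 rows → {E,F} = (252, N37), (252, N37) ✓
(A=Q96, B=V, C=44): 2 rows → {E,F} = (247, N96), (247, N96) ✓
(A=Q24, B=V, C=49): 1 row → {E,F} = (238, N92) ✓
(A=Q96, B=S, C=44): 2 rows → {E,F} takes values {(250, N84), (239, N47)} — violation
Two rows agree on {A, B, C} but differ on {E, F}, so {A, B, C} -> {E, F} does not hold.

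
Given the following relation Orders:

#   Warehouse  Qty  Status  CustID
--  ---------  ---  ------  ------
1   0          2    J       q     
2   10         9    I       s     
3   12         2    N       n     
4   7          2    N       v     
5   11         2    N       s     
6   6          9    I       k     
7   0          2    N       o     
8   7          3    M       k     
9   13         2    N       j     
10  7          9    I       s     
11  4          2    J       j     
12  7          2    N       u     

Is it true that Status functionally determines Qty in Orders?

Yes

Status=J: rows 1, 11 → Qty = 2, 2 ✓
Status=I: rows 2, 6, 10 → Qty = 9, 9, 9 ✓
Status=N: rows 3, 4, 5, 7, 9, 12 → Qty = 2, 2, 2, 2, 2, 2 ✓
Status=M: row 8 → Qty = 3 ✓
Every Status value is associated with a single Qty value, so Status -> Qty holds.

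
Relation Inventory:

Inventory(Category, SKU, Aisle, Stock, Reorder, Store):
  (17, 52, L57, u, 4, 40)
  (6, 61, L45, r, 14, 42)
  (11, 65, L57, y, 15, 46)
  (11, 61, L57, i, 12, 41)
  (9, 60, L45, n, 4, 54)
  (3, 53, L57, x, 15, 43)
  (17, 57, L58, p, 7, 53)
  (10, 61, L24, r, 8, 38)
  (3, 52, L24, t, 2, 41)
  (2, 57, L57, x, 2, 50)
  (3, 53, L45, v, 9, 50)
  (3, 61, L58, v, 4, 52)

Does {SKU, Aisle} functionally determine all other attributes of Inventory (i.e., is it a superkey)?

Yes

All 12 rows have distinct {SKU, Aisle} values, so {SKU, Aisle} → (all attributes) holds and {SKU, Aisle} is a superkey.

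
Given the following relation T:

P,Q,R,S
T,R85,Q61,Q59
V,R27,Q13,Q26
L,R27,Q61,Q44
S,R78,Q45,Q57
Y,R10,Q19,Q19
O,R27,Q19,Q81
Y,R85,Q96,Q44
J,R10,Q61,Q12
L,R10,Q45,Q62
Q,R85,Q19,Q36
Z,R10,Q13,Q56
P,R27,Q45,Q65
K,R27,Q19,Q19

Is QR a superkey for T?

Two distinct rows share (Q=R27, R=Q19), so QR does not determine every attribute — not a superkey.

No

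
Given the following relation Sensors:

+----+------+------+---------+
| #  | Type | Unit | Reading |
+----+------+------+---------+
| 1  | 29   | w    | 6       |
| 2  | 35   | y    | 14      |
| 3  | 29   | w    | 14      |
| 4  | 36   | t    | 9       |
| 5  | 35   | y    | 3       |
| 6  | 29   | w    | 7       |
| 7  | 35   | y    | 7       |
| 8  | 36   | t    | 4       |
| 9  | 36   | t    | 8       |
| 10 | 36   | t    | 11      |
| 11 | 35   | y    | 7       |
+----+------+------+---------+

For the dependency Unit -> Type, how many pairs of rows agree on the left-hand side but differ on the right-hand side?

0

Unit=w: all 3 rows agree on Type — 0 pairs.
Unit=y: all 4 rows agree on Type — 0 pairs.
Unit=t: all 4 rows agree on Type — 0 pairs.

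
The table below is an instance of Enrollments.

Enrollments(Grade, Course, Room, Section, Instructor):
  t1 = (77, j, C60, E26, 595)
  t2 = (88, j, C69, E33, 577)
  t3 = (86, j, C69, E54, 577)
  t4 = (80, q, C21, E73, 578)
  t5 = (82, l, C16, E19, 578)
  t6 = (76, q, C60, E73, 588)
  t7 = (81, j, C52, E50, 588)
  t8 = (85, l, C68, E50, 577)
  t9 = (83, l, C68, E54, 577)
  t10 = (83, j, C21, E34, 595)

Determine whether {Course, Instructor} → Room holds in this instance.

No

(Course=j, Instructor=595): rows 1, 10 → Room takes values {C60, C21} — violation
(Course=j, Instructor=577): rows 2, 3 → Room = C69, C69 ✓
(Course=q, Instructor=578): row 4 → Room = C21 ✓
(Course=l, Instructor=578): row 5 → Room = C16 ✓
(Course=q, Instructor=588): row 6 → Room = C60 ✓
(Course=j, Instructor=588): row 7 → Room = C52 ✓
(Course=l, Instructor=577): rows 8, 9 → Room = C68, C68 ✓
Two rows agree on {Course, Instructor} but differ on Room, so {Course, Instructor} → Room does not hold.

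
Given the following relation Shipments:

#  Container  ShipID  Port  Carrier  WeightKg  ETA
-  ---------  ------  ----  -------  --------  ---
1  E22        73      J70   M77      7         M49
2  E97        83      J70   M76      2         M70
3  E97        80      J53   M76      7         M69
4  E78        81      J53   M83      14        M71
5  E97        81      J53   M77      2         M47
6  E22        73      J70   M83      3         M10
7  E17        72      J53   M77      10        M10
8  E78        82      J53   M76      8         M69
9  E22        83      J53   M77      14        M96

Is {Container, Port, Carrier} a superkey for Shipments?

Yes

All 9 rows have distinct {Container, Port, Carrier} values, so {Container, Port, Carrier} → (all attributes) holds and {Container, Port, Carrier} is a superkey.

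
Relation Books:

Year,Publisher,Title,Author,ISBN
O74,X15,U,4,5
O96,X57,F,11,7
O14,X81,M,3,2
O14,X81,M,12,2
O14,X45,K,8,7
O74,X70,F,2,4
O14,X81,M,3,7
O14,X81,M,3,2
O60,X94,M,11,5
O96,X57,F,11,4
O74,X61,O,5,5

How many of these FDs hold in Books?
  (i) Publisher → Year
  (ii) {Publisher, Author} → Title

2

(i) Publisher → Year: every LHS value maps to a single RHS value — holds.
(ii) {Publisher, Author} → Title: every LHS value maps to a single RHS value — holds.
2 of the 2 dependencies hold.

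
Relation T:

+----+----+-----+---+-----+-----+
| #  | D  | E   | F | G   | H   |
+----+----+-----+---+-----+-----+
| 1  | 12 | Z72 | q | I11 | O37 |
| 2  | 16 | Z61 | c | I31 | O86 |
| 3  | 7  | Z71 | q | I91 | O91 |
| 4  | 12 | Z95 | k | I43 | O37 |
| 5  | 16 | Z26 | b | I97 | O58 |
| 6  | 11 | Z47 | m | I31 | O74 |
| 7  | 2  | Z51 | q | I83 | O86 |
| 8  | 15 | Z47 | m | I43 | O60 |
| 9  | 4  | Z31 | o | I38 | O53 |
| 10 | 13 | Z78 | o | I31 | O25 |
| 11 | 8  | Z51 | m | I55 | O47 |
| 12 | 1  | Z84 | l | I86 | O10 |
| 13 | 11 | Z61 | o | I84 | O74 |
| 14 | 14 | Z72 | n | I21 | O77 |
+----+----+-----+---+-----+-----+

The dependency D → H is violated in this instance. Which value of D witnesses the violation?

D=12: rows 1, 4 → H = O37, O37 ✓
D=16: rows 2, 5 → H takes values {O86, O58} — violation
D=7: row 3 → H = O91 ✓
D=11: rows 6, 13 → H = O74, O74 ✓
D=2: row 7 → H = O86 ✓
D=15: row 8 → H = O60 ✓
D=4: row 9 → H = O53 ✓
D=13: row 10 → H = O25 ✓
D=8: row 11 → H = O47 ✓
D=1: row 12 → H = O10 ✓
D=14: row 14 → H = O77 ✓
The only D value with inconsistent H is D=16.

16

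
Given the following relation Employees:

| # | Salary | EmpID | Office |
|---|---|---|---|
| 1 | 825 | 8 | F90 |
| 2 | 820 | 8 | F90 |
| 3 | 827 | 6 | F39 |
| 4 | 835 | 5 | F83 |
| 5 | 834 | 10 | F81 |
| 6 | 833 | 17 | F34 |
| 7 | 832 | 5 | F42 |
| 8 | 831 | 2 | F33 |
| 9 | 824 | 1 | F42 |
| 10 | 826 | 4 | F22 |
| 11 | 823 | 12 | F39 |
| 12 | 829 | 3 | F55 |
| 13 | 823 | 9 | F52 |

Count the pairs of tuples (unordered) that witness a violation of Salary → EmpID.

Salary=823: violating pairs (11,13) — 1 pair.

1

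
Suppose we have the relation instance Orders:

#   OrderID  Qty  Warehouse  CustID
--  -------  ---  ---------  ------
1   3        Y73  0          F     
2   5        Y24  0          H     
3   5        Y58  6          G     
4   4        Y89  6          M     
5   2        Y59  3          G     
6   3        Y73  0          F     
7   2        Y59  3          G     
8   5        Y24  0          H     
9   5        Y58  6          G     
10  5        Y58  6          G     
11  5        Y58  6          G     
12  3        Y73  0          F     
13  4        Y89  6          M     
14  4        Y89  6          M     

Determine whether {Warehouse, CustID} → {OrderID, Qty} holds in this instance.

Yes

(Warehouse=0, CustID=F): rows 1, 6, 12 → {OrderID,Qty} = (3, Y73), (3, Y73), (3, Y73) ✓
(Warehouse=0, CustID=H): rows 2, 8 → {OrderID,Qty} = (5, Y24), (5, Y24) ✓
(Warehouse=6, CustID=G): rows 3, 9, 10, 11 → {OrderID,Qty} = (5, Y58), (5, Y58), (5, Y58), (5, Y58) ✓
(Warehouse=6, CustID=M): rows 4, 13, 14 → {OrderID,Qty} = (4, Y89), (4, Y89), (4, Y89) ✓
(Warehouse=3, CustID=G): rows 5, 7 → {OrderID,Qty} = (2, Y59), (2, Y59) ✓
Every {Warehouse, CustID} value is associated with a single {OrderID, Qty} value, so {Warehouse, CustID} → {OrderID, Qty} holds.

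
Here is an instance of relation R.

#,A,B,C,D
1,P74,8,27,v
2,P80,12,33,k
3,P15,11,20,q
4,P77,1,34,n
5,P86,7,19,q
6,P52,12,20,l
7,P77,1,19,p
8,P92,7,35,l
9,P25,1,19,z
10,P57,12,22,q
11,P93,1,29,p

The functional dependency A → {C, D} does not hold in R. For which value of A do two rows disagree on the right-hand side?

P77

A=P74: row 1 → {C,D} = (27, v) ✓
A=P80: row 2 → {C,D} = (33, k) ✓
A=P15: row 3 → {C,D} = (20, q) ✓
A=P77: rows 4, 7 → {C,D} takes values {(34, n), (19, p)} — violation
A=P86: row 5 → {C,D} = (19, q) ✓
A=P52: row 6 → {C,D} = (20, l) ✓
A=P92: row 8 → {C,D} = (35, l) ✓
A=P25: row 9 → {C,D} = (19, z) ✓
A=P57: row 10 → {C,D} = (22, q) ✓
A=P93: row 11 → {C,D} = (29, p) ✓
The only A value with inconsistent RHS is A=P77.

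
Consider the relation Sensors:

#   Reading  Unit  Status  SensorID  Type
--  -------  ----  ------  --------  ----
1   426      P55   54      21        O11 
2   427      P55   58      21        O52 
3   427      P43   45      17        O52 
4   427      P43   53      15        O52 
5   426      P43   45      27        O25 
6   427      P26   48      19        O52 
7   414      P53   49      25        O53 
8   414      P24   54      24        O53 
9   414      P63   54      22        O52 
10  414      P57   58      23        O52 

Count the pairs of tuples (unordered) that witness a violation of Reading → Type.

Reading=426: violating pairs (1,5) — 1 pair.
Reading=427: all 4 rows agree on Type — 0 pairs.
Reading=414: violating pairs (7,9), (7,10), (8,9), (8,10) — 4 pairs.

5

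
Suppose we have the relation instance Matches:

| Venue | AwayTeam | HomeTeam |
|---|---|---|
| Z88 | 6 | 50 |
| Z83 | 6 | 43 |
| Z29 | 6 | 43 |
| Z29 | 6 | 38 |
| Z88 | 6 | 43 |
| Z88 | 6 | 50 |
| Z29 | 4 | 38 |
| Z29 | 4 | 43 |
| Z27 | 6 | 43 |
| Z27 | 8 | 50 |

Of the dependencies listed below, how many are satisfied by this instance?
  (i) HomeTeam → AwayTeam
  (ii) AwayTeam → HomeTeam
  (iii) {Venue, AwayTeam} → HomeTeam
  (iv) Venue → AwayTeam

0

(i) HomeTeam → AwayTeam: HomeTeam=50: 3 rows → AwayTeam takes values {6, 8} — violation; HomeTeam=43: 5 rows → AwayTeam takes values {6, 4} — violation; HomeTeam=38: 2 rows → AwayTeam takes values {6, 4} — violation — fails.
(ii) AwayTeam → HomeTeam: AwayTeam=6: 7 rows → HomeTeam takes values {50, 43, 38} — violation; AwayTeam=4: 2 rows → HomeTeam takes values {38, 43} — violation — fails.
(iii) {Venue, AwayTeam} → HomeTeam: (Venue=Z88, AwayTeam=6): 3 rows → HomeTeam takes values {50, 43} — violation; (Venue=Z29, AwayTeam=6): 2 rows → HomeTeam takes values {43, 38} — violation; (Venue=Z29, AwayTeam=4): 2 rows → HomeTeam takes values {38, 43} — violation — fails.
(iv) Venue → AwayTeam: Venue=Z29: 4 rows → AwayTeam takes values {6, 4} — violation; Venue=Z27: 2 rows → AwayTeam takes values {6, 8} — violation — fails.
None of the 4 dependencies hold.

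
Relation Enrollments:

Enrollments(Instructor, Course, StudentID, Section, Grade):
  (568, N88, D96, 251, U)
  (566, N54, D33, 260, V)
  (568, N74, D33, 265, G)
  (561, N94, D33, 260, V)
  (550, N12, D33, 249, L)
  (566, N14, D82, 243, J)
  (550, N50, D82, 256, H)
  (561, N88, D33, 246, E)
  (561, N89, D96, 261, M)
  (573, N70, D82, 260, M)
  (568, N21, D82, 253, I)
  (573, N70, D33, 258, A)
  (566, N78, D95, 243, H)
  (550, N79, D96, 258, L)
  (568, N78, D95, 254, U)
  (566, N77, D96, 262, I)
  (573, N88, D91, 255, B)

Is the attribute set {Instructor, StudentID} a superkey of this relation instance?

No

Two distinct rows share (Instructor=561, StudentID=D33), so {Instructor, StudentID} does not determine every attribute — not a superkey.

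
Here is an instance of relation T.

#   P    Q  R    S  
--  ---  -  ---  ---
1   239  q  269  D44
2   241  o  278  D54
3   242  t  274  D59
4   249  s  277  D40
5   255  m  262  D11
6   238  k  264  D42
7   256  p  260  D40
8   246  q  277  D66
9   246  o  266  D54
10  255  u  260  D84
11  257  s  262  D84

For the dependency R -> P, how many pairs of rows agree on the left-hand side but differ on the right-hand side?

3

R=277: violating pairs (4,8) — 1 pair.
R=262: violating pairs (5,11) — 1 pair.
R=260: violating pairs (7,10) — 1 pair.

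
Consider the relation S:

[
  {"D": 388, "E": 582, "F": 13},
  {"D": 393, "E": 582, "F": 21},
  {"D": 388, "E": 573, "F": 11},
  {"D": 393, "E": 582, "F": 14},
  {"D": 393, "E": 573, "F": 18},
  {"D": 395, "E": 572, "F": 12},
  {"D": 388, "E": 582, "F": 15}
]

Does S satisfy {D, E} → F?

No

(D=388, E=582): 2 rows → F takes values {13, 15} — violation
(D=393, E=582): 2 rows → F takes values {21, 14} — violation
(D=388, E=573): 1 row → F = 11 ✓
(D=393, E=573): 1 row → F = 18 ✓
(D=395, E=572): 1 row → F = 12 ✓
Two rows agree on {D, E} but differ on F, so {D, E} → F does not hold.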